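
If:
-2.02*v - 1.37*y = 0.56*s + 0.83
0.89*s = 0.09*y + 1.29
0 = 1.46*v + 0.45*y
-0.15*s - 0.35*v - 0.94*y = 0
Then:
No Solution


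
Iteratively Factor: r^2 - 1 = (r + 1)*(r - 1)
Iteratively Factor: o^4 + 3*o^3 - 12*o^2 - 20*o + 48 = (o - 2)*(o^3 + 5*o^2 - 2*o - 24) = (o - 2)*(o + 3)*(o^2 + 2*o - 8) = (o - 2)^2*(o + 3)*(o + 4)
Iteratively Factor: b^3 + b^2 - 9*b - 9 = (b + 3)*(b^2 - 2*b - 3) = (b - 3)*(b + 3)*(b + 1)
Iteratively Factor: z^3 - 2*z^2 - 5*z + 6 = (z + 2)*(z^2 - 4*z + 3) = (z - 3)*(z + 2)*(z - 1)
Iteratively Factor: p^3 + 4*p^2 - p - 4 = (p - 1)*(p^2 + 5*p + 4) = (p - 1)*(p + 1)*(p + 4)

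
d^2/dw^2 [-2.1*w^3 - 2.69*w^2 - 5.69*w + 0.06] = -12.6*w - 5.38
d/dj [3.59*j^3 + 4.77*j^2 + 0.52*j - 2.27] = 10.77*j^2 + 9.54*j + 0.52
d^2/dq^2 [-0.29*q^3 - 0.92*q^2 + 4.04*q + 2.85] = -1.74*q - 1.84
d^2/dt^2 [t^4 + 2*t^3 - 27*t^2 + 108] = 12*t^2 + 12*t - 54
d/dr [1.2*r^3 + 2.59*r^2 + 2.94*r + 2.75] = 3.6*r^2 + 5.18*r + 2.94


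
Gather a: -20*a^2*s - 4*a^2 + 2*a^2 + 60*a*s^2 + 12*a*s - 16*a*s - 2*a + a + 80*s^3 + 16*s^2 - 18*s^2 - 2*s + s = a^2*(-20*s - 2) + a*(60*s^2 - 4*s - 1) + 80*s^3 - 2*s^2 - s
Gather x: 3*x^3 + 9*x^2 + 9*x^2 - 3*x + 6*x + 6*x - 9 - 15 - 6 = 3*x^3 + 18*x^2 + 9*x - 30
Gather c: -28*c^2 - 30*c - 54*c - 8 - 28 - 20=-28*c^2 - 84*c - 56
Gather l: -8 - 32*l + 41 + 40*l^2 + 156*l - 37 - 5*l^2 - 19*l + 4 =35*l^2 + 105*l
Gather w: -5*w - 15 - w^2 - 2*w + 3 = -w^2 - 7*w - 12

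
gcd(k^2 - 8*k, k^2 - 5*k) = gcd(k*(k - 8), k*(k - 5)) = k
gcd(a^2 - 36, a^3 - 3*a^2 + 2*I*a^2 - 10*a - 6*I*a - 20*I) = 1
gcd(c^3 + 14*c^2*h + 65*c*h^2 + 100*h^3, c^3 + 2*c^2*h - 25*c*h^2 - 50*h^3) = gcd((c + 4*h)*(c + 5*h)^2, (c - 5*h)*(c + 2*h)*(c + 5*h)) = c + 5*h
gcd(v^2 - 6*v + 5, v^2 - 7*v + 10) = v - 5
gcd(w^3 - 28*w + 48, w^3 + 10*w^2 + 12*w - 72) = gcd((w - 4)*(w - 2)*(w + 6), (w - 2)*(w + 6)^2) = w^2 + 4*w - 12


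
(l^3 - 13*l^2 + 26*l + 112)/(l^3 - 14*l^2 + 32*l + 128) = (l - 7)/(l - 8)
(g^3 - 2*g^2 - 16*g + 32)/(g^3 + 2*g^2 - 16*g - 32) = (g - 2)/(g + 2)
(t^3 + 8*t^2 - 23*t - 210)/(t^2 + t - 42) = (t^2 + t - 30)/(t - 6)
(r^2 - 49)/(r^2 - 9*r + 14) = (r + 7)/(r - 2)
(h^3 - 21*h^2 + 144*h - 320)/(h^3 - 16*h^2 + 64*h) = (h - 5)/h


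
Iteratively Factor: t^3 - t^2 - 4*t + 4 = (t + 2)*(t^2 - 3*t + 2) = (t - 2)*(t + 2)*(t - 1)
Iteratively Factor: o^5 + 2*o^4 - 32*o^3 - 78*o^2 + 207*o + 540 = (o + 3)*(o^4 - o^3 - 29*o^2 + 9*o + 180) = (o - 3)*(o + 3)*(o^3 + 2*o^2 - 23*o - 60) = (o - 3)*(o + 3)*(o + 4)*(o^2 - 2*o - 15) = (o - 3)*(o + 3)^2*(o + 4)*(o - 5)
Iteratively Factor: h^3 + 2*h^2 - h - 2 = (h + 1)*(h^2 + h - 2) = (h - 1)*(h + 1)*(h + 2)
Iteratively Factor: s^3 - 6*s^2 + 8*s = (s - 4)*(s^2 - 2*s) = s*(s - 4)*(s - 2)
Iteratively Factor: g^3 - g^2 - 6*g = (g)*(g^2 - g - 6) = g*(g - 3)*(g + 2)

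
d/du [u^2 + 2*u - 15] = 2*u + 2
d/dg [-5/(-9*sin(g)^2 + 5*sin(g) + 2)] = 5*(5 - 18*sin(g))*cos(g)/(-9*sin(g)^2 + 5*sin(g) + 2)^2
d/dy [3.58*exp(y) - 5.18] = 3.58*exp(y)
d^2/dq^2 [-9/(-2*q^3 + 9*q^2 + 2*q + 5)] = 18*(3*(3 - 2*q)*(-2*q^3 + 9*q^2 + 2*q + 5) - 4*(-3*q^2 + 9*q + 1)^2)/(-2*q^3 + 9*q^2 + 2*q + 5)^3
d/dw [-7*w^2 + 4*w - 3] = 4 - 14*w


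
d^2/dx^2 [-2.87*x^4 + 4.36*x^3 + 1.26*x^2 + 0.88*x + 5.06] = -34.44*x^2 + 26.16*x + 2.52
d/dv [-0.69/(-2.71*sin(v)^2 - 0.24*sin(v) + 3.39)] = -(3.7398*sin(v) + 0.1656)*cos(v)/(2.71*sin(v)^2 + 0.24*sin(v) - 3.39)^2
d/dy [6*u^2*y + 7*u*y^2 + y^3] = 6*u^2 + 14*u*y + 3*y^2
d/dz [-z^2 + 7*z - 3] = 7 - 2*z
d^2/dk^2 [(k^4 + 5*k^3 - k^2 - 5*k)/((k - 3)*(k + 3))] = 2*(k^6 - 27*k^4 + 40*k^3 + 459*k^2 + 1080*k - 81)/(k^6 - 27*k^4 + 243*k^2 - 729)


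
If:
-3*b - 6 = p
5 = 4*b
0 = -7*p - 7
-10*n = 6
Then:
No Solution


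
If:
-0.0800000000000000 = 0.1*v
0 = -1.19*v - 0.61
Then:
No Solution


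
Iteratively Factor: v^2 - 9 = (v - 3)*(v + 3)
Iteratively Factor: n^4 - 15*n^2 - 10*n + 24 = (n + 2)*(n^3 - 2*n^2 - 11*n + 12) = (n - 4)*(n + 2)*(n^2 + 2*n - 3) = (n - 4)*(n - 1)*(n + 2)*(n + 3)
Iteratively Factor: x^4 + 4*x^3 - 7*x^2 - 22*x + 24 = (x - 2)*(x^3 + 6*x^2 + 5*x - 12) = (x - 2)*(x - 1)*(x^2 + 7*x + 12) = (x - 2)*(x - 1)*(x + 3)*(x + 4)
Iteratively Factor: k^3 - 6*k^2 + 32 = (k + 2)*(k^2 - 8*k + 16) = (k - 4)*(k + 2)*(k - 4)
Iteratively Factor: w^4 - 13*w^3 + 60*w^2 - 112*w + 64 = (w - 4)*(w^3 - 9*w^2 + 24*w - 16) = (w - 4)^2*(w^2 - 5*w + 4) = (w - 4)^3*(w - 1)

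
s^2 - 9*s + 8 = (s - 8)*(s - 1)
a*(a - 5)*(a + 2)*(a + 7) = a^4 + 4*a^3 - 31*a^2 - 70*a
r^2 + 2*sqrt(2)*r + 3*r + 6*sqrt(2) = (r + 3)*(r + 2*sqrt(2))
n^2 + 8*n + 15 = (n + 3)*(n + 5)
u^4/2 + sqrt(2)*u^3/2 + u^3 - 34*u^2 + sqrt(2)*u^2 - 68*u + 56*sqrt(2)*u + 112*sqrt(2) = (u/2 + 1)*(u - 4*sqrt(2))*(u - 2*sqrt(2))*(u + 7*sqrt(2))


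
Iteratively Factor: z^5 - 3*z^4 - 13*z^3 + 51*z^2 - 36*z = (z - 3)*(z^4 - 13*z^2 + 12*z) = (z - 3)*(z + 4)*(z^3 - 4*z^2 + 3*z) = (z - 3)^2*(z + 4)*(z^2 - z) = (z - 3)^2*(z - 1)*(z + 4)*(z)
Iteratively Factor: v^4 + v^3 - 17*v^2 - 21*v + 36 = (v - 1)*(v^3 + 2*v^2 - 15*v - 36) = (v - 1)*(v + 3)*(v^2 - v - 12) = (v - 1)*(v + 3)^2*(v - 4)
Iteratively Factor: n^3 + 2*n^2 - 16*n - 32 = (n - 4)*(n^2 + 6*n + 8) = (n - 4)*(n + 4)*(n + 2)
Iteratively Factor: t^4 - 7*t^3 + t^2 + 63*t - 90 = (t - 5)*(t^3 - 2*t^2 - 9*t + 18) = (t - 5)*(t - 2)*(t^2 - 9) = (t - 5)*(t - 3)*(t - 2)*(t + 3)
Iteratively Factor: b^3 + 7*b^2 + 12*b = (b + 4)*(b^2 + 3*b) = (b + 3)*(b + 4)*(b)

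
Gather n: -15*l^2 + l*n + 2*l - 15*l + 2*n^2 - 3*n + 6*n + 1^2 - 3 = -15*l^2 - 13*l + 2*n^2 + n*(l + 3) - 2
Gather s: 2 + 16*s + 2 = 16*s + 4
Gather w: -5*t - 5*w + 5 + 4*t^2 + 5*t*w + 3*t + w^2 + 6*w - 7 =4*t^2 - 2*t + w^2 + w*(5*t + 1) - 2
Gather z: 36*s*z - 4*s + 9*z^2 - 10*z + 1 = -4*s + 9*z^2 + z*(36*s - 10) + 1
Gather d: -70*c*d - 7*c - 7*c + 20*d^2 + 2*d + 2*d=-14*c + 20*d^2 + d*(4 - 70*c)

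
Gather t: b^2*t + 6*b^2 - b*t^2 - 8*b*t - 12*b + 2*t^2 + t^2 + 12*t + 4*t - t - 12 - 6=6*b^2 - 12*b + t^2*(3 - b) + t*(b^2 - 8*b + 15) - 18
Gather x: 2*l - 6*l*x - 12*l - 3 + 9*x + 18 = -10*l + x*(9 - 6*l) + 15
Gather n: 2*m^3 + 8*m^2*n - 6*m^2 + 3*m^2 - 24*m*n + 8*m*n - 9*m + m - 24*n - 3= 2*m^3 - 3*m^2 - 8*m + n*(8*m^2 - 16*m - 24) - 3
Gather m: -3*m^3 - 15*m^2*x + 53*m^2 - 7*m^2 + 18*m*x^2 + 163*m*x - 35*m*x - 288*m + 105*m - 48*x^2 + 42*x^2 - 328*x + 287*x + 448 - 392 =-3*m^3 + m^2*(46 - 15*x) + m*(18*x^2 + 128*x - 183) - 6*x^2 - 41*x + 56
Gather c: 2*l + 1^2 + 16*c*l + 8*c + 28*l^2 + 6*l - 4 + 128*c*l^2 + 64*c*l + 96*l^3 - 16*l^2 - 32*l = c*(128*l^2 + 80*l + 8) + 96*l^3 + 12*l^2 - 24*l - 3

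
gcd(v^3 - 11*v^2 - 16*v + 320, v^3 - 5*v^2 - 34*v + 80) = v^2 - 3*v - 40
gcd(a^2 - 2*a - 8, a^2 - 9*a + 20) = a - 4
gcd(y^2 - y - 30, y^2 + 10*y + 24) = 1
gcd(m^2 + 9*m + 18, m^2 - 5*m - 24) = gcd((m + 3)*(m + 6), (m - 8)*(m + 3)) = m + 3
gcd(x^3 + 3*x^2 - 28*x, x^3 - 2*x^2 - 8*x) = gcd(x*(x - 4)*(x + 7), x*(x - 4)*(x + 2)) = x^2 - 4*x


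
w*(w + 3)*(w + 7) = w^3 + 10*w^2 + 21*w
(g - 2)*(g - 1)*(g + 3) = g^3 - 7*g + 6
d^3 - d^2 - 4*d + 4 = (d - 2)*(d - 1)*(d + 2)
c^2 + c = c*(c + 1)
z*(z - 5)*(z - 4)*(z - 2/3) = z^4 - 29*z^3/3 + 26*z^2 - 40*z/3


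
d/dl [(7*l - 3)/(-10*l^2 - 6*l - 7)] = (70*l^2 - 60*l - 67)/(100*l^4 + 120*l^3 + 176*l^2 + 84*l + 49)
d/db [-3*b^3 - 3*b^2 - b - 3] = -9*b^2 - 6*b - 1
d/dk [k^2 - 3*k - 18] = 2*k - 3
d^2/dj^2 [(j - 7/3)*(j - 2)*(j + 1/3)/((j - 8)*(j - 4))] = 10*(121*j^3 - 1374*j^2 + 4872*j - 4832)/(9*(j^6 - 36*j^5 + 528*j^4 - 4032*j^3 + 16896*j^2 - 36864*j + 32768))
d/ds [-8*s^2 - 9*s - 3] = -16*s - 9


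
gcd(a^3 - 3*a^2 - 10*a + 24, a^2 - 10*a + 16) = a - 2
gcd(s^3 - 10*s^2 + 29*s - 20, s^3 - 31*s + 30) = s^2 - 6*s + 5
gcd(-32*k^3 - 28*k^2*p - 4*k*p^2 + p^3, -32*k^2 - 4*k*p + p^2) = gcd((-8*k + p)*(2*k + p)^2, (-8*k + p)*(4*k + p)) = -8*k + p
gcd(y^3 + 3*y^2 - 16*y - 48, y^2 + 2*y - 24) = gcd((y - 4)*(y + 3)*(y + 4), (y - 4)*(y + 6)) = y - 4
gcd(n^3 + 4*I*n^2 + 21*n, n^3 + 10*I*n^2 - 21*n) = n^2 + 7*I*n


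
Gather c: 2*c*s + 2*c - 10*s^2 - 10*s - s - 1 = c*(2*s + 2) - 10*s^2 - 11*s - 1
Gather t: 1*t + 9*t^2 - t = 9*t^2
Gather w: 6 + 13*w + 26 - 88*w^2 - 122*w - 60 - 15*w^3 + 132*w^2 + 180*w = -15*w^3 + 44*w^2 + 71*w - 28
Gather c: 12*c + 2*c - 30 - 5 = 14*c - 35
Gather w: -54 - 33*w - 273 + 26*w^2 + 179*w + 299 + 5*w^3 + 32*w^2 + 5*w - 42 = 5*w^3 + 58*w^2 + 151*w - 70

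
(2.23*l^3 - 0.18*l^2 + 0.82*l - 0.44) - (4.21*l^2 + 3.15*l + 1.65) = 2.23*l^3 - 4.39*l^2 - 2.33*l - 2.09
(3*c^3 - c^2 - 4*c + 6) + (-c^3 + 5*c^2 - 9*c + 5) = 2*c^3 + 4*c^2 - 13*c + 11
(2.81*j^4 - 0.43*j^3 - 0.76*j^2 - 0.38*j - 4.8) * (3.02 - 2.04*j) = -5.7324*j^5 + 9.3634*j^4 + 0.2518*j^3 - 1.52*j^2 + 8.6444*j - 14.496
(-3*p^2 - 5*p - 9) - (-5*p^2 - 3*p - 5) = 2*p^2 - 2*p - 4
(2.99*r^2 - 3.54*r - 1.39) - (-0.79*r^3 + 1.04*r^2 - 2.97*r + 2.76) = 0.79*r^3 + 1.95*r^2 - 0.57*r - 4.15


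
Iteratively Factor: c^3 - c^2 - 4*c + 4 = (c - 1)*(c^2 - 4) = (c - 2)*(c - 1)*(c + 2)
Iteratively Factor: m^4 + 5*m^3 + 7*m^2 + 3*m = (m + 1)*(m^3 + 4*m^2 + 3*m) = m*(m + 1)*(m^2 + 4*m + 3) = m*(m + 1)^2*(m + 3)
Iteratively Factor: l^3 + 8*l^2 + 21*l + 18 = (l + 3)*(l^2 + 5*l + 6) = (l + 3)^2*(l + 2)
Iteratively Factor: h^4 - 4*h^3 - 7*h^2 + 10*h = (h)*(h^3 - 4*h^2 - 7*h + 10) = h*(h - 5)*(h^2 + h - 2) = h*(h - 5)*(h + 2)*(h - 1)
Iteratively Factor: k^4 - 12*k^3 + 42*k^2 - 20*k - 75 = (k + 1)*(k^3 - 13*k^2 + 55*k - 75) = (k - 3)*(k + 1)*(k^2 - 10*k + 25) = (k - 5)*(k - 3)*(k + 1)*(k - 5)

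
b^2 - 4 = (b - 2)*(b + 2)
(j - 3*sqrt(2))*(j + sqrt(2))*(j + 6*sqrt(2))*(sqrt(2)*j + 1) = sqrt(2)*j^4 + 9*j^3 - 26*sqrt(2)*j^2 - 102*j - 36*sqrt(2)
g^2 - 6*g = g*(g - 6)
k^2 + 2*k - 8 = (k - 2)*(k + 4)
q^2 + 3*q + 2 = (q + 1)*(q + 2)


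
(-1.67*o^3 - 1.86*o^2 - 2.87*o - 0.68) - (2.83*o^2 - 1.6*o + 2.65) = -1.67*o^3 - 4.69*o^2 - 1.27*o - 3.33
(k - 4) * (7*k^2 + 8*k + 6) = 7*k^3 - 20*k^2 - 26*k - 24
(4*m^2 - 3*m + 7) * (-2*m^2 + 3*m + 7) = -8*m^4 + 18*m^3 + 5*m^2 + 49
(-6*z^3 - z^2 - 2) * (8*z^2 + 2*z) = -48*z^5 - 20*z^4 - 2*z^3 - 16*z^2 - 4*z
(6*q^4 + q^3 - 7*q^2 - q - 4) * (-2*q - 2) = -12*q^5 - 14*q^4 + 12*q^3 + 16*q^2 + 10*q + 8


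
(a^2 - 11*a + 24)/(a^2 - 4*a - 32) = (a - 3)/(a + 4)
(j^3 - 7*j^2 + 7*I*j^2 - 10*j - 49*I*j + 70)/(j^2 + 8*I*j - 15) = (j^2 + j*(-7 + 2*I) - 14*I)/(j + 3*I)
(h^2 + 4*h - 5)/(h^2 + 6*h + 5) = (h - 1)/(h + 1)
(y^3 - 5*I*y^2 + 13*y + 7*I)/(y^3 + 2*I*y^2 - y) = (y - 7*I)/y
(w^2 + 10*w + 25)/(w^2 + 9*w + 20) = (w + 5)/(w + 4)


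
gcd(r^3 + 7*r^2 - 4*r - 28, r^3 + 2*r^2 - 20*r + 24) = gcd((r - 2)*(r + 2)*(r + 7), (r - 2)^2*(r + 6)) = r - 2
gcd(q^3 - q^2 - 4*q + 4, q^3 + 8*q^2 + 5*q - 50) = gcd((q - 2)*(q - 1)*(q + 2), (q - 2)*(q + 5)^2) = q - 2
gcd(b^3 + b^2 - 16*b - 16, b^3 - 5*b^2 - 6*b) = b + 1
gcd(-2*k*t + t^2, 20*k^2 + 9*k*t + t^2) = 1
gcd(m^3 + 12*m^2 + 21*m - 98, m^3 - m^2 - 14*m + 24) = m - 2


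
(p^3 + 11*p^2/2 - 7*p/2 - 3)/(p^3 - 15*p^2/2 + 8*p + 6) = (p^2 + 5*p - 6)/(p^2 - 8*p + 12)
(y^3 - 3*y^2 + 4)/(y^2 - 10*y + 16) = (y^2 - y - 2)/(y - 8)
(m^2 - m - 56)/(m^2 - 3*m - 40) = (m + 7)/(m + 5)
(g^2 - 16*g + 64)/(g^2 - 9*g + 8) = (g - 8)/(g - 1)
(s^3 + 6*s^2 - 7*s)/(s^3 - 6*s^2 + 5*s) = (s + 7)/(s - 5)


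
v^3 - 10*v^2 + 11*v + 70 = (v - 7)*(v - 5)*(v + 2)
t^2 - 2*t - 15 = (t - 5)*(t + 3)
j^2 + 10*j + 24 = (j + 4)*(j + 6)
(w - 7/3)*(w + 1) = w^2 - 4*w/3 - 7/3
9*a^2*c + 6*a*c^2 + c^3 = c*(3*a + c)^2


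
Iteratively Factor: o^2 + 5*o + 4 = (o + 1)*(o + 4)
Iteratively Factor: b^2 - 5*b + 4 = (b - 1)*(b - 4)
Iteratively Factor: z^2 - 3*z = (z - 3)*(z)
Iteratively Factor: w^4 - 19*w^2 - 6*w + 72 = (w - 2)*(w^3 + 2*w^2 - 15*w - 36) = (w - 4)*(w - 2)*(w^2 + 6*w + 9) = (w - 4)*(w - 2)*(w + 3)*(w + 3)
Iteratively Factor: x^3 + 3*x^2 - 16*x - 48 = (x + 4)*(x^2 - x - 12) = (x + 3)*(x + 4)*(x - 4)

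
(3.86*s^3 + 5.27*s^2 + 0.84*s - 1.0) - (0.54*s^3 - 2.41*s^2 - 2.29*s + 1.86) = 3.32*s^3 + 7.68*s^2 + 3.13*s - 2.86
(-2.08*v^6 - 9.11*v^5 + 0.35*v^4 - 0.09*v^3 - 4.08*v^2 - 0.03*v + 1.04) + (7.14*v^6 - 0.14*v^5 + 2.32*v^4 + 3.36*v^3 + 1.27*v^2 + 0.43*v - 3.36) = 5.06*v^6 - 9.25*v^5 + 2.67*v^4 + 3.27*v^3 - 2.81*v^2 + 0.4*v - 2.32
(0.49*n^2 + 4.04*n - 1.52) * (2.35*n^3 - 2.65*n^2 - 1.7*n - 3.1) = 1.1515*n^5 + 8.1955*n^4 - 15.111*n^3 - 4.359*n^2 - 9.94*n + 4.712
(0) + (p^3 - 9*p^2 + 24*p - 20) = p^3 - 9*p^2 + 24*p - 20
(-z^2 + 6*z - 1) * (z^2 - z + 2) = -z^4 + 7*z^3 - 9*z^2 + 13*z - 2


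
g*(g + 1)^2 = g^3 + 2*g^2 + g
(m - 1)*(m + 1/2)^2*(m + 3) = m^4 + 3*m^3 - 3*m^2/4 - 5*m/2 - 3/4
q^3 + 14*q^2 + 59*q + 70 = (q + 2)*(q + 5)*(q + 7)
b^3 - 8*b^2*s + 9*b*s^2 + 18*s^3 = (b - 6*s)*(b - 3*s)*(b + s)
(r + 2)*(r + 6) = r^2 + 8*r + 12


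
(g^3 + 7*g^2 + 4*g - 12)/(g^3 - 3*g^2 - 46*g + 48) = (g + 2)/(g - 8)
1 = 1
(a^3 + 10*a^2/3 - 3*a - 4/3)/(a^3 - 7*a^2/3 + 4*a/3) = (3*a^2 + 13*a + 4)/(a*(3*a - 4))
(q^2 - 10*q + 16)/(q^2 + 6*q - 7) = (q^2 - 10*q + 16)/(q^2 + 6*q - 7)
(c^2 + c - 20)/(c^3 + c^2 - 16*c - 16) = (c + 5)/(c^2 + 5*c + 4)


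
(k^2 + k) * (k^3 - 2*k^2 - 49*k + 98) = k^5 - k^4 - 51*k^3 + 49*k^2 + 98*k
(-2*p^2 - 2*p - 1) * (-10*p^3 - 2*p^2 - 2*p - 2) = 20*p^5 + 24*p^4 + 18*p^3 + 10*p^2 + 6*p + 2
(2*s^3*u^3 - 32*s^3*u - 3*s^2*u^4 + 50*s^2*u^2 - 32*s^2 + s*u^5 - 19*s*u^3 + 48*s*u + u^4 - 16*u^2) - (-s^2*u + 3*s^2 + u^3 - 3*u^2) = 2*s^3*u^3 - 32*s^3*u - 3*s^2*u^4 + 50*s^2*u^2 + s^2*u - 35*s^2 + s*u^5 - 19*s*u^3 + 48*s*u + u^4 - u^3 - 13*u^2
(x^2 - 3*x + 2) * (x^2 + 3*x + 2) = x^4 - 5*x^2 + 4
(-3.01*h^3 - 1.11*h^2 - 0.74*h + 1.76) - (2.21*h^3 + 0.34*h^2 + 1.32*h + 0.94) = -5.22*h^3 - 1.45*h^2 - 2.06*h + 0.82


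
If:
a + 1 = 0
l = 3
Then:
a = -1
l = 3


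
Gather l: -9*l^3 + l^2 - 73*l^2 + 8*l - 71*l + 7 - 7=-9*l^3 - 72*l^2 - 63*l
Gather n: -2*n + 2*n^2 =2*n^2 - 2*n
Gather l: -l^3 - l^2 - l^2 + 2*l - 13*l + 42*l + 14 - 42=-l^3 - 2*l^2 + 31*l - 28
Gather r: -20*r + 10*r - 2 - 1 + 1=-10*r - 2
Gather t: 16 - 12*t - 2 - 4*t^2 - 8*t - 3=-4*t^2 - 20*t + 11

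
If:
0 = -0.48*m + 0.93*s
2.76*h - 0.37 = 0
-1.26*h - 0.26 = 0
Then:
No Solution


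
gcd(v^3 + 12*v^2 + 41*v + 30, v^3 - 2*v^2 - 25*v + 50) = v + 5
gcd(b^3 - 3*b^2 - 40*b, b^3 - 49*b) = b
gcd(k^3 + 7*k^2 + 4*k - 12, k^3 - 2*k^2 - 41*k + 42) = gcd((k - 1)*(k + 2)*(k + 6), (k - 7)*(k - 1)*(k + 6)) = k^2 + 5*k - 6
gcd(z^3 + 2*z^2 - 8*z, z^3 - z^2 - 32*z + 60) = z - 2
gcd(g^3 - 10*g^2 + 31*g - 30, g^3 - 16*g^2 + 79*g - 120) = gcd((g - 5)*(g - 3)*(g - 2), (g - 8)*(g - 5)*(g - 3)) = g^2 - 8*g + 15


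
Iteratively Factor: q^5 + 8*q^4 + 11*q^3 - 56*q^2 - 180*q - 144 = (q + 2)*(q^4 + 6*q^3 - q^2 - 54*q - 72) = (q + 2)^2*(q^3 + 4*q^2 - 9*q - 36) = (q - 3)*(q + 2)^2*(q^2 + 7*q + 12) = (q - 3)*(q + 2)^2*(q + 3)*(q + 4)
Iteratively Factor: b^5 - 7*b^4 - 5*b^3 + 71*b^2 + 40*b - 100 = (b + 2)*(b^4 - 9*b^3 + 13*b^2 + 45*b - 50) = (b - 5)*(b + 2)*(b^3 - 4*b^2 - 7*b + 10) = (b - 5)^2*(b + 2)*(b^2 + b - 2) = (b - 5)^2*(b + 2)^2*(b - 1)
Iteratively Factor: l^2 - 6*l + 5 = (l - 1)*(l - 5)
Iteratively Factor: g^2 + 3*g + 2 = (g + 1)*(g + 2)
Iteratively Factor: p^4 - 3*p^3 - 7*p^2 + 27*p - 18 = (p - 1)*(p^3 - 2*p^2 - 9*p + 18) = (p - 3)*(p - 1)*(p^2 + p - 6) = (p - 3)*(p - 1)*(p + 3)*(p - 2)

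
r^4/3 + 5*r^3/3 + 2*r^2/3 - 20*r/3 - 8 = (r/3 + 1)*(r - 2)*(r + 2)^2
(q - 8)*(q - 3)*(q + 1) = q^3 - 10*q^2 + 13*q + 24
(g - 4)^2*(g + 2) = g^3 - 6*g^2 + 32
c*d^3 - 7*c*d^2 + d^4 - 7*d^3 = d^2*(c + d)*(d - 7)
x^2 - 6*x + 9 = (x - 3)^2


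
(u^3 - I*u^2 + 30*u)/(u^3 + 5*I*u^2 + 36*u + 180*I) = u/(u + 6*I)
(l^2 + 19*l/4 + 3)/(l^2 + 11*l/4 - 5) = (4*l + 3)/(4*l - 5)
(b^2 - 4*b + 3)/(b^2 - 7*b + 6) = (b - 3)/(b - 6)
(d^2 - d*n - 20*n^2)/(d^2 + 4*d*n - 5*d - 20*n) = (d - 5*n)/(d - 5)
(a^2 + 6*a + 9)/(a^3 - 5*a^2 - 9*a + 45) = (a + 3)/(a^2 - 8*a + 15)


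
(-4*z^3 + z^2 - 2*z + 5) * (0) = 0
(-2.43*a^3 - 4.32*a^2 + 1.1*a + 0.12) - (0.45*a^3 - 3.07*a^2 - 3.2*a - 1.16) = -2.88*a^3 - 1.25*a^2 + 4.3*a + 1.28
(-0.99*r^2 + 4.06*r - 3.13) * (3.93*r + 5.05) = -3.8907*r^3 + 10.9563*r^2 + 8.2021*r - 15.8065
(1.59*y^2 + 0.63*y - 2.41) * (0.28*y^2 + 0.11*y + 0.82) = 0.4452*y^4 + 0.3513*y^3 + 0.6983*y^2 + 0.2515*y - 1.9762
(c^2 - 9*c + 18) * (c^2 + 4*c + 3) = c^4 - 5*c^3 - 15*c^2 + 45*c + 54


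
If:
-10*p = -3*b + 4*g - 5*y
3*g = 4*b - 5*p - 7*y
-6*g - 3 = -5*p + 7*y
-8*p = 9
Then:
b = -7467/2360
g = -627/1180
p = -9/8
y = -1833/2360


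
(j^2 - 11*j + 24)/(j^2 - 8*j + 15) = (j - 8)/(j - 5)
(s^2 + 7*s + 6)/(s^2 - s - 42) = (s + 1)/(s - 7)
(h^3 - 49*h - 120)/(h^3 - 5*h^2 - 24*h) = (h + 5)/h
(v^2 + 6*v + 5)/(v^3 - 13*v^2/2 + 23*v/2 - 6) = 2*(v^2 + 6*v + 5)/(2*v^3 - 13*v^2 + 23*v - 12)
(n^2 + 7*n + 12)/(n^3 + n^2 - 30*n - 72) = 1/(n - 6)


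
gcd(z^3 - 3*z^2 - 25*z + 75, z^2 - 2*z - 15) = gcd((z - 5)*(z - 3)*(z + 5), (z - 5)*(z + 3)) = z - 5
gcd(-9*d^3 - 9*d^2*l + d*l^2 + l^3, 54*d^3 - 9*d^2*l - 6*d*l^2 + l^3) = 9*d^2 - l^2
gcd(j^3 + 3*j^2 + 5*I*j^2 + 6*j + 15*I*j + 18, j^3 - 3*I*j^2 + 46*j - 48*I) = j^2 + 5*I*j + 6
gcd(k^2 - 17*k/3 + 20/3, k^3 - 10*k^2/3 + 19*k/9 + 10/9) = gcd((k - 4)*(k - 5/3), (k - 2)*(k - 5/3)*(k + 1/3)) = k - 5/3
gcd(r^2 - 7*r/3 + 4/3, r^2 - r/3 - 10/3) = 1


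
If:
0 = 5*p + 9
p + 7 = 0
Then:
No Solution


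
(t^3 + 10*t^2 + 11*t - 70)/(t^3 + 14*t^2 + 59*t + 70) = (t - 2)/(t + 2)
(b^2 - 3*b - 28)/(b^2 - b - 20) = (b - 7)/(b - 5)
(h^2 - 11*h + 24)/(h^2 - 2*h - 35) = (-h^2 + 11*h - 24)/(-h^2 + 2*h + 35)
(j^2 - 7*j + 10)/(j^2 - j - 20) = (j - 2)/(j + 4)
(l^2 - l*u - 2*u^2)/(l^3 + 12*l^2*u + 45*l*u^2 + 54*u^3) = (l^2 - l*u - 2*u^2)/(l^3 + 12*l^2*u + 45*l*u^2 + 54*u^3)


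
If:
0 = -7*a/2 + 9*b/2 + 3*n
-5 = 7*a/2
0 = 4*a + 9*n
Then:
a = -10/7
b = -290/189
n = 40/63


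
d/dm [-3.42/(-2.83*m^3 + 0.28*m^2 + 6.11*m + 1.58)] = (-29.0358*m^2 + 1.9152*m + 20.8962)/(-2.83*m^3 + 0.28*m^2 + 6.11*m + 1.58)^2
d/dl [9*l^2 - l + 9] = 18*l - 1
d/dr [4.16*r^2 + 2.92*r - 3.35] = 8.32*r + 2.92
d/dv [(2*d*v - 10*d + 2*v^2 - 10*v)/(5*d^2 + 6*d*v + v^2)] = 10*(d + 1)/(25*d^2 + 10*d*v + v^2)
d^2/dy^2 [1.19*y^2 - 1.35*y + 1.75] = 2.38000000000000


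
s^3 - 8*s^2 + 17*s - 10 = (s - 5)*(s - 2)*(s - 1)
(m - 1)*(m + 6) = m^2 + 5*m - 6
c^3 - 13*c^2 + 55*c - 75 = (c - 5)^2*(c - 3)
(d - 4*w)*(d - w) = d^2 - 5*d*w + 4*w^2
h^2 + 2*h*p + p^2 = (h + p)^2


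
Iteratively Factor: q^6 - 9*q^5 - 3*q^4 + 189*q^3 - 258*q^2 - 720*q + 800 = (q - 4)*(q^5 - 5*q^4 - 23*q^3 + 97*q^2 + 130*q - 200) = (q - 4)*(q + 2)*(q^4 - 7*q^3 - 9*q^2 + 115*q - 100) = (q - 5)*(q - 4)*(q + 2)*(q^3 - 2*q^2 - 19*q + 20) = (q - 5)*(q - 4)*(q + 2)*(q + 4)*(q^2 - 6*q + 5) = (q - 5)*(q - 4)*(q - 1)*(q + 2)*(q + 4)*(q - 5)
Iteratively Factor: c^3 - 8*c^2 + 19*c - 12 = (c - 4)*(c^2 - 4*c + 3) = (c - 4)*(c - 3)*(c - 1)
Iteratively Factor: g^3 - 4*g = (g - 2)*(g^2 + 2*g) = g*(g - 2)*(g + 2)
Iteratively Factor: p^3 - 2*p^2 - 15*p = (p)*(p^2 - 2*p - 15) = p*(p + 3)*(p - 5)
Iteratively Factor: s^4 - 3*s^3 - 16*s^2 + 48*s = (s - 3)*(s^3 - 16*s) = s*(s - 3)*(s^2 - 16) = s*(s - 4)*(s - 3)*(s + 4)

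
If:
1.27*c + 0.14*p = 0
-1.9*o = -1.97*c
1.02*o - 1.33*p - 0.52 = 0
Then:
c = 0.04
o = 0.04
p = -0.36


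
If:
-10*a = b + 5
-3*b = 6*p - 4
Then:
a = p/5 - 19/30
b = 4/3 - 2*p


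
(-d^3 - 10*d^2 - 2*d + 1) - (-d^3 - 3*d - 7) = -10*d^2 + d + 8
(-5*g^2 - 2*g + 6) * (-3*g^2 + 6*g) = 15*g^4 - 24*g^3 - 30*g^2 + 36*g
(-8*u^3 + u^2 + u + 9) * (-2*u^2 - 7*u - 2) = 16*u^5 + 54*u^4 + 7*u^3 - 27*u^2 - 65*u - 18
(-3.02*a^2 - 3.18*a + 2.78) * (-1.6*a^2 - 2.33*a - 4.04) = 4.832*a^4 + 12.1246*a^3 + 15.1622*a^2 + 6.3698*a - 11.2312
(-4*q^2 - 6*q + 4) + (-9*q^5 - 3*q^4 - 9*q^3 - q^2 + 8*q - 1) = -9*q^5 - 3*q^4 - 9*q^3 - 5*q^2 + 2*q + 3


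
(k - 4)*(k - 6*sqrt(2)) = k^2 - 6*sqrt(2)*k - 4*k + 24*sqrt(2)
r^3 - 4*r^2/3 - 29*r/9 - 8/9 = (r - 8/3)*(r + 1/3)*(r + 1)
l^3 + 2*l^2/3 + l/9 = l*(l + 1/3)^2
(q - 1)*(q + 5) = q^2 + 4*q - 5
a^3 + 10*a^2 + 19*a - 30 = (a - 1)*(a + 5)*(a + 6)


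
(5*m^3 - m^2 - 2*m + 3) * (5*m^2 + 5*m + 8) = 25*m^5 + 20*m^4 + 25*m^3 - 3*m^2 - m + 24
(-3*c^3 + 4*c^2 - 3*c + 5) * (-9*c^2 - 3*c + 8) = 27*c^5 - 27*c^4 - 9*c^3 - 4*c^2 - 39*c + 40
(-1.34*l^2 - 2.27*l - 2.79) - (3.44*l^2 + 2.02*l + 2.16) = -4.78*l^2 - 4.29*l - 4.95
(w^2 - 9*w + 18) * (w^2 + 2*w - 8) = w^4 - 7*w^3 - 8*w^2 + 108*w - 144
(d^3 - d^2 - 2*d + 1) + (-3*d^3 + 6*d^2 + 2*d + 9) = -2*d^3 + 5*d^2 + 10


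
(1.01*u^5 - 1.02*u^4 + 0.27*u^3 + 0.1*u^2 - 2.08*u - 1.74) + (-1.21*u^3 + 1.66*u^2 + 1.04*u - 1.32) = 1.01*u^5 - 1.02*u^4 - 0.94*u^3 + 1.76*u^2 - 1.04*u - 3.06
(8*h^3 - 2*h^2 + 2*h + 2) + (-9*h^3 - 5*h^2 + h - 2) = -h^3 - 7*h^2 + 3*h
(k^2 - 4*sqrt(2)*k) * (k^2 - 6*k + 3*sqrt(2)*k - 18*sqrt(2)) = k^4 - 6*k^3 - sqrt(2)*k^3 - 24*k^2 + 6*sqrt(2)*k^2 + 144*k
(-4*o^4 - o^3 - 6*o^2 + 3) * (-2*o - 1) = 8*o^5 + 6*o^4 + 13*o^3 + 6*o^2 - 6*o - 3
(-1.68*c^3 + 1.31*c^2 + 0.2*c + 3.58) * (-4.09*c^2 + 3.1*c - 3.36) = 6.8712*c^5 - 10.5659*c^4 + 8.8878*c^3 - 18.4238*c^2 + 10.426*c - 12.0288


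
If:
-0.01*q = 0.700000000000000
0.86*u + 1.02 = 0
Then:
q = -70.00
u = -1.19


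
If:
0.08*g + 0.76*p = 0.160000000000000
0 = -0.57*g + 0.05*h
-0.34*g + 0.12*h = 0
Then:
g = 0.00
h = 0.00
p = 0.21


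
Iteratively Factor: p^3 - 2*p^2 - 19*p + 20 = (p - 1)*(p^2 - p - 20) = (p - 1)*(p + 4)*(p - 5)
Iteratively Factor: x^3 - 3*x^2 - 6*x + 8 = (x + 2)*(x^2 - 5*x + 4) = (x - 4)*(x + 2)*(x - 1)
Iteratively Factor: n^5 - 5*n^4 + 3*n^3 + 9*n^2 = (n)*(n^4 - 5*n^3 + 3*n^2 + 9*n) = n*(n - 3)*(n^3 - 2*n^2 - 3*n) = n*(n - 3)*(n + 1)*(n^2 - 3*n) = n*(n - 3)^2*(n + 1)*(n)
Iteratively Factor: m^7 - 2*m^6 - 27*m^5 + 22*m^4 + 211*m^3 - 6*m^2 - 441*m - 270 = (m - 5)*(m^6 + 3*m^5 - 12*m^4 - 38*m^3 + 21*m^2 + 99*m + 54) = (m - 5)*(m + 3)*(m^5 - 12*m^3 - 2*m^2 + 27*m + 18) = (m - 5)*(m - 3)*(m + 3)*(m^4 + 3*m^3 - 3*m^2 - 11*m - 6) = (m - 5)*(m - 3)*(m + 1)*(m + 3)*(m^3 + 2*m^2 - 5*m - 6) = (m - 5)*(m - 3)*(m + 1)^2*(m + 3)*(m^2 + m - 6) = (m - 5)*(m - 3)*(m - 2)*(m + 1)^2*(m + 3)*(m + 3)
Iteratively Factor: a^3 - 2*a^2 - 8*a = (a)*(a^2 - 2*a - 8) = a*(a + 2)*(a - 4)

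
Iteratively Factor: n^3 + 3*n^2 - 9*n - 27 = (n - 3)*(n^2 + 6*n + 9) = (n - 3)*(n + 3)*(n + 3)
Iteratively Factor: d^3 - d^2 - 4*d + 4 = (d - 1)*(d^2 - 4) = (d - 2)*(d - 1)*(d + 2)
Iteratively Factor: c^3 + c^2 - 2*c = (c - 1)*(c^2 + 2*c) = c*(c - 1)*(c + 2)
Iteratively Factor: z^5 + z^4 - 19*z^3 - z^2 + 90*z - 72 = (z + 3)*(z^4 - 2*z^3 - 13*z^2 + 38*z - 24) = (z - 1)*(z + 3)*(z^3 - z^2 - 14*z + 24) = (z - 3)*(z - 1)*(z + 3)*(z^2 + 2*z - 8) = (z - 3)*(z - 1)*(z + 3)*(z + 4)*(z - 2)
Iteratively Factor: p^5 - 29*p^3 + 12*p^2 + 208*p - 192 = (p - 3)*(p^4 + 3*p^3 - 20*p^2 - 48*p + 64) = (p - 3)*(p - 1)*(p^3 + 4*p^2 - 16*p - 64) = (p - 4)*(p - 3)*(p - 1)*(p^2 + 8*p + 16) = (p - 4)*(p - 3)*(p - 1)*(p + 4)*(p + 4)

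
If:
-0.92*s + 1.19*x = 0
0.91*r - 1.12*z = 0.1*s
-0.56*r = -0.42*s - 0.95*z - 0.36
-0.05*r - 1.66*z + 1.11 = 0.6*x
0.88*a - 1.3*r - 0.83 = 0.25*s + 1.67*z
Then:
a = 4.38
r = 1.21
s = -1.84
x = -1.42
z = 1.15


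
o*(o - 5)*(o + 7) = o^3 + 2*o^2 - 35*o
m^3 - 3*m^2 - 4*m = m*(m - 4)*(m + 1)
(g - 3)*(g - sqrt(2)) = g^2 - 3*g - sqrt(2)*g + 3*sqrt(2)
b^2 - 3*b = b*(b - 3)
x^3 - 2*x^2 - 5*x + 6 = (x - 3)*(x - 1)*(x + 2)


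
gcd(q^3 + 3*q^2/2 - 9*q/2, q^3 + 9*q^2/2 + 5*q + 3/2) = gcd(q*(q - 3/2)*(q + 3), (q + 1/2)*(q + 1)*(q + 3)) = q + 3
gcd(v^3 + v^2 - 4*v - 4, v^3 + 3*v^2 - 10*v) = v - 2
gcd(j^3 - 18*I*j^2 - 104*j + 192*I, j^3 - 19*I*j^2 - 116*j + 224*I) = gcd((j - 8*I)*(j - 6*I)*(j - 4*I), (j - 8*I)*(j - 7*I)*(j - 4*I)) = j^2 - 12*I*j - 32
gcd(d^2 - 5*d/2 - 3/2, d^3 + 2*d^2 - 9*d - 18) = d - 3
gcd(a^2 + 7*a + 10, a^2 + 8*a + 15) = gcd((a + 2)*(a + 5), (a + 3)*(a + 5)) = a + 5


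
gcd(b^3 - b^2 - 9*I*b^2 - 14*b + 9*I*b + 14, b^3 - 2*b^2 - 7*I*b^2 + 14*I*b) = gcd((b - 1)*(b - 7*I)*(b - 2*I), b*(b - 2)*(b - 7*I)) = b - 7*I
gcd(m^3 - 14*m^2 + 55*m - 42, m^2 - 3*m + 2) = m - 1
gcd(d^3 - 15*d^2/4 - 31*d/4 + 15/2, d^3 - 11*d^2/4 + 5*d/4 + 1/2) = 1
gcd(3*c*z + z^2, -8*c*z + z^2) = z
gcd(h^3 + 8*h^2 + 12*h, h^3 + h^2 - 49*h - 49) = 1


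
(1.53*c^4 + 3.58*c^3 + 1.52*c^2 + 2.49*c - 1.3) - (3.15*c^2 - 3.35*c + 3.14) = 1.53*c^4 + 3.58*c^3 - 1.63*c^2 + 5.84*c - 4.44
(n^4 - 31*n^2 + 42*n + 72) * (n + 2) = n^5 + 2*n^4 - 31*n^3 - 20*n^2 + 156*n + 144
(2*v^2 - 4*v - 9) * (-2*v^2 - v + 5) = -4*v^4 + 6*v^3 + 32*v^2 - 11*v - 45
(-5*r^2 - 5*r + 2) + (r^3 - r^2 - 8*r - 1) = r^3 - 6*r^2 - 13*r + 1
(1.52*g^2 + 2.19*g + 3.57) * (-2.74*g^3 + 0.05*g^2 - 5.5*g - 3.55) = -4.1648*g^5 - 5.9246*g^4 - 18.0323*g^3 - 17.2625*g^2 - 27.4095*g - 12.6735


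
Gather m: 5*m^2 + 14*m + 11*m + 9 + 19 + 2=5*m^2 + 25*m + 30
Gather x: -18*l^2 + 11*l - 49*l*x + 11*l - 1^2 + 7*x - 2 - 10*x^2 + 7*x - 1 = -18*l^2 + 22*l - 10*x^2 + x*(14 - 49*l) - 4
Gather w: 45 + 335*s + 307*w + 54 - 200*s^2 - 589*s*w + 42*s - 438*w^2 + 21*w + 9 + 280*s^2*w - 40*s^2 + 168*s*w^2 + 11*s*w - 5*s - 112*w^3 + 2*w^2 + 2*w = -240*s^2 + 372*s - 112*w^3 + w^2*(168*s - 436) + w*(280*s^2 - 578*s + 330) + 108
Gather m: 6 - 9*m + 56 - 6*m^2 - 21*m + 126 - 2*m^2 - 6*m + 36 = -8*m^2 - 36*m + 224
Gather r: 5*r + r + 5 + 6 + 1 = 6*r + 12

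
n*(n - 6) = n^2 - 6*n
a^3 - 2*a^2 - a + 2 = (a - 2)*(a - 1)*(a + 1)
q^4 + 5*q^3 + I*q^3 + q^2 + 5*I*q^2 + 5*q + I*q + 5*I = (q + 5)*(q - I)*(q + I)^2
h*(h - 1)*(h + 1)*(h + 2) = h^4 + 2*h^3 - h^2 - 2*h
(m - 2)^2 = m^2 - 4*m + 4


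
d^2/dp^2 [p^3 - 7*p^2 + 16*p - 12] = 6*p - 14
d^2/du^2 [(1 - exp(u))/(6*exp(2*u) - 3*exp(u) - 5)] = (-36*exp(4*u) + 126*exp(3*u) - 234*exp(2*u) + 144*exp(u) - 40)*exp(u)/(216*exp(6*u) - 324*exp(5*u) - 378*exp(4*u) + 513*exp(3*u) + 315*exp(2*u) - 225*exp(u) - 125)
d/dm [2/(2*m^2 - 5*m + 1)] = 2*(5 - 4*m)/(2*m^2 - 5*m + 1)^2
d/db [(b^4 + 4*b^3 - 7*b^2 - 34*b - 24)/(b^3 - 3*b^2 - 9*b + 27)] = (b^4 - 41*b^2 - 142*b - 126)/(b^4 - 18*b^2 + 81)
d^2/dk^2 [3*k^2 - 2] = 6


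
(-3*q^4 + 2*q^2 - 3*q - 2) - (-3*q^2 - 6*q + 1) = -3*q^4 + 5*q^2 + 3*q - 3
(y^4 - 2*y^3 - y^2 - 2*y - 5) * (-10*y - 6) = -10*y^5 + 14*y^4 + 22*y^3 + 26*y^2 + 62*y + 30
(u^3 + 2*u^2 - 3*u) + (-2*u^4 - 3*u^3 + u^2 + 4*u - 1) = -2*u^4 - 2*u^3 + 3*u^2 + u - 1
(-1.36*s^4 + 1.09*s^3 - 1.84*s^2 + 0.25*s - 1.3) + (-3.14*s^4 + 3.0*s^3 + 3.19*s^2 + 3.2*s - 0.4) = -4.5*s^4 + 4.09*s^3 + 1.35*s^2 + 3.45*s - 1.7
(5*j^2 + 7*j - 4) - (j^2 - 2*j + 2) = 4*j^2 + 9*j - 6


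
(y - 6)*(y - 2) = y^2 - 8*y + 12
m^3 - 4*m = m*(m - 2)*(m + 2)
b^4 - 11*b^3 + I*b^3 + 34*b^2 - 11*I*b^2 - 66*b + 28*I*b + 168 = (b - 7)*(b - 4)*(b - 2*I)*(b + 3*I)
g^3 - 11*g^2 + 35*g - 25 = (g - 5)^2*(g - 1)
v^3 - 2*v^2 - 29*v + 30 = (v - 6)*(v - 1)*(v + 5)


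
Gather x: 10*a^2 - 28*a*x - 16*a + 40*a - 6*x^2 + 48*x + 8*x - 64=10*a^2 + 24*a - 6*x^2 + x*(56 - 28*a) - 64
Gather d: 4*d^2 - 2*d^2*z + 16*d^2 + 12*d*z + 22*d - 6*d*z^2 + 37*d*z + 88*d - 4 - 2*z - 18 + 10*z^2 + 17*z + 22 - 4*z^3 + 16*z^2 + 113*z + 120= d^2*(20 - 2*z) + d*(-6*z^2 + 49*z + 110) - 4*z^3 + 26*z^2 + 128*z + 120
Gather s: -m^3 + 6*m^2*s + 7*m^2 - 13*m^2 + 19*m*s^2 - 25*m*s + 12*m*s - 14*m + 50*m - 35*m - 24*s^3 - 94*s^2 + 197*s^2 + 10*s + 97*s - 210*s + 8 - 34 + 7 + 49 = -m^3 - 6*m^2 + m - 24*s^3 + s^2*(19*m + 103) + s*(6*m^2 - 13*m - 103) + 30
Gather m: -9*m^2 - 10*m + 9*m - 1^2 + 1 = -9*m^2 - m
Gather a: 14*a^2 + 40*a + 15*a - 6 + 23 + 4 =14*a^2 + 55*a + 21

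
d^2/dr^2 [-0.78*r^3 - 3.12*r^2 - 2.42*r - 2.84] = -4.68*r - 6.24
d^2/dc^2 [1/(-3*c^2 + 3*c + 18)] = 2*(-c^2 + c + (2*c - 1)^2 + 6)/(3*(-c^2 + c + 6)^3)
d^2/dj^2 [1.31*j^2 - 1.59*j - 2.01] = 2.62000000000000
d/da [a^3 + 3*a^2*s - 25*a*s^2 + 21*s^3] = 3*a^2 + 6*a*s - 25*s^2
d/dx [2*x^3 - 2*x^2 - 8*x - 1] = 6*x^2 - 4*x - 8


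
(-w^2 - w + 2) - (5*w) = -w^2 - 6*w + 2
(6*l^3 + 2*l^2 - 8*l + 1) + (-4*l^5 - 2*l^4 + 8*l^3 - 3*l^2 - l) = -4*l^5 - 2*l^4 + 14*l^3 - l^2 - 9*l + 1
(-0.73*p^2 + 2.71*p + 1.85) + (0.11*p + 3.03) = -0.73*p^2 + 2.82*p + 4.88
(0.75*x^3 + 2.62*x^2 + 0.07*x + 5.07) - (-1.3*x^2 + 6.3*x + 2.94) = 0.75*x^3 + 3.92*x^2 - 6.23*x + 2.13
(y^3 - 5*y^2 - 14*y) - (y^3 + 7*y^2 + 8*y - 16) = -12*y^2 - 22*y + 16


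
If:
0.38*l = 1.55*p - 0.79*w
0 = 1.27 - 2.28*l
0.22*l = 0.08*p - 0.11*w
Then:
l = 0.56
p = -0.69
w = -1.61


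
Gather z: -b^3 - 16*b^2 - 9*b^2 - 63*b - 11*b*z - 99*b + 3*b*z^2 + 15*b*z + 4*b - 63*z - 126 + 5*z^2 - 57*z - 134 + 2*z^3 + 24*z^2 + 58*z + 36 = -b^3 - 25*b^2 - 158*b + 2*z^3 + z^2*(3*b + 29) + z*(4*b - 62) - 224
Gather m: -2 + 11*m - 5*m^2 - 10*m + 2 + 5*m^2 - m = 0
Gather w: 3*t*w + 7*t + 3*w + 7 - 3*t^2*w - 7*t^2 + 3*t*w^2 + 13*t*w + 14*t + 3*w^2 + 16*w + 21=-7*t^2 + 21*t + w^2*(3*t + 3) + w*(-3*t^2 + 16*t + 19) + 28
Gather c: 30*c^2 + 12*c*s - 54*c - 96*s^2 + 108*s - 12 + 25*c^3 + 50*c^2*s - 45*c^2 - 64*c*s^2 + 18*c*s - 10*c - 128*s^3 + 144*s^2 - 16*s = 25*c^3 + c^2*(50*s - 15) + c*(-64*s^2 + 30*s - 64) - 128*s^3 + 48*s^2 + 92*s - 12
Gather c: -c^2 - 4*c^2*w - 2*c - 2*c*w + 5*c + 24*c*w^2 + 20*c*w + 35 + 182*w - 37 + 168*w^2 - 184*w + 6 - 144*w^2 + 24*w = c^2*(-4*w - 1) + c*(24*w^2 + 18*w + 3) + 24*w^2 + 22*w + 4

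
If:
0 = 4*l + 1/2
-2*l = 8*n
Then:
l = -1/8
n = 1/32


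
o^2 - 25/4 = (o - 5/2)*(o + 5/2)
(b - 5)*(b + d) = b^2 + b*d - 5*b - 5*d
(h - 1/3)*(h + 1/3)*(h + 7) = h^3 + 7*h^2 - h/9 - 7/9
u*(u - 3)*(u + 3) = u^3 - 9*u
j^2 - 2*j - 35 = (j - 7)*(j + 5)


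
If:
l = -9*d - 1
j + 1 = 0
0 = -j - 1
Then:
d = -l/9 - 1/9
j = -1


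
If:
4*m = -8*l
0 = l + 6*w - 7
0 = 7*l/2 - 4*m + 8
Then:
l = -16/23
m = 32/23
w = 59/46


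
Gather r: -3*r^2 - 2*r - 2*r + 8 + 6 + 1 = -3*r^2 - 4*r + 15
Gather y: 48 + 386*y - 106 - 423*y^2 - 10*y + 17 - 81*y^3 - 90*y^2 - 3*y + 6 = -81*y^3 - 513*y^2 + 373*y - 35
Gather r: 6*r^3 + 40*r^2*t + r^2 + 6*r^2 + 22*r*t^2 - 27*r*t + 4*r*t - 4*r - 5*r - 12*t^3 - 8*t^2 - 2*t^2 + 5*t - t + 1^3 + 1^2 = 6*r^3 + r^2*(40*t + 7) + r*(22*t^2 - 23*t - 9) - 12*t^3 - 10*t^2 + 4*t + 2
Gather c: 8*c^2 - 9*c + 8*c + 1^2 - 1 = 8*c^2 - c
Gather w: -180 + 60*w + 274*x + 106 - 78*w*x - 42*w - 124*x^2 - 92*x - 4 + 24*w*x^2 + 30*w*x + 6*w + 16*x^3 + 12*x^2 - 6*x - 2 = w*(24*x^2 - 48*x + 24) + 16*x^3 - 112*x^2 + 176*x - 80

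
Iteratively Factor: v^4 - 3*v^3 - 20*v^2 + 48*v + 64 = (v + 4)*(v^3 - 7*v^2 + 8*v + 16) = (v + 1)*(v + 4)*(v^2 - 8*v + 16) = (v - 4)*(v + 1)*(v + 4)*(v - 4)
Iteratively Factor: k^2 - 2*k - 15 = (k + 3)*(k - 5)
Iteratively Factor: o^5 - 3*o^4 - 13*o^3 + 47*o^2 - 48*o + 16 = (o + 4)*(o^4 - 7*o^3 + 15*o^2 - 13*o + 4) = (o - 4)*(o + 4)*(o^3 - 3*o^2 + 3*o - 1) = (o - 4)*(o - 1)*(o + 4)*(o^2 - 2*o + 1) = (o - 4)*(o - 1)^2*(o + 4)*(o - 1)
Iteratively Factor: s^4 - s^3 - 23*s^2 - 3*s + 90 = (s + 3)*(s^3 - 4*s^2 - 11*s + 30) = (s - 5)*(s + 3)*(s^2 + s - 6) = (s - 5)*(s + 3)^2*(s - 2)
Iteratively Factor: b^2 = (b)*(b)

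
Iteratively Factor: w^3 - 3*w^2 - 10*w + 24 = (w - 4)*(w^2 + w - 6) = (w - 4)*(w - 2)*(w + 3)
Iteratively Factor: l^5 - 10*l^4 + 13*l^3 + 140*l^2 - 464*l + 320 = (l - 1)*(l^4 - 9*l^3 + 4*l^2 + 144*l - 320) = (l - 5)*(l - 1)*(l^3 - 4*l^2 - 16*l + 64) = (l - 5)*(l - 4)*(l - 1)*(l^2 - 16) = (l - 5)*(l - 4)^2*(l - 1)*(l + 4)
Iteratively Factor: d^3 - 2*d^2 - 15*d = (d)*(d^2 - 2*d - 15) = d*(d + 3)*(d - 5)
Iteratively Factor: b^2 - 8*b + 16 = (b - 4)*(b - 4)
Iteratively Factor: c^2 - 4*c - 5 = (c + 1)*(c - 5)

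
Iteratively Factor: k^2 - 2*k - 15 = (k - 5)*(k + 3)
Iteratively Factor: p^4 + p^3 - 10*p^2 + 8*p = (p - 2)*(p^3 + 3*p^2 - 4*p) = p*(p - 2)*(p^2 + 3*p - 4) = p*(p - 2)*(p - 1)*(p + 4)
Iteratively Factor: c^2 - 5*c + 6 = (c - 3)*(c - 2)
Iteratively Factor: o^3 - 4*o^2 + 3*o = (o - 3)*(o^2 - o) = o*(o - 3)*(o - 1)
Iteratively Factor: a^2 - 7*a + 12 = (a - 3)*(a - 4)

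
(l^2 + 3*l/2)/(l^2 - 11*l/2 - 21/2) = l/(l - 7)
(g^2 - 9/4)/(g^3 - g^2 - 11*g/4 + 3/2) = (2*g - 3)/(2*g^2 - 5*g + 2)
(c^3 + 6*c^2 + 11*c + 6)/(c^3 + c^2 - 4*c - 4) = (c + 3)/(c - 2)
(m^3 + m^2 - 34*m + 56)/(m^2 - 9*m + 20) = (m^2 + 5*m - 14)/(m - 5)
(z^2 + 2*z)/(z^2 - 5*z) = (z + 2)/(z - 5)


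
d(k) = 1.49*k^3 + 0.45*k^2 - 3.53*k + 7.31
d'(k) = 4.47*k^2 + 0.9*k - 3.53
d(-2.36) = -1.44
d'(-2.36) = 19.24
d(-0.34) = 8.50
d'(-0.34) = -3.32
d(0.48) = 5.88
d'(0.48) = -2.07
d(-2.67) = -8.42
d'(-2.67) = 25.93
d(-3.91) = -61.07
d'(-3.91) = 61.29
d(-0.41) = 8.73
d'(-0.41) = -3.15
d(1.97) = 13.49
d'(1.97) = 15.59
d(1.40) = 7.34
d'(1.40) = 6.49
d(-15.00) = -4867.24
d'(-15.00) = 988.72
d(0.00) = 7.31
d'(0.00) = -3.53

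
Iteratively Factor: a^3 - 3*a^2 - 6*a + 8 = (a - 1)*(a^2 - 2*a - 8) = (a - 4)*(a - 1)*(a + 2)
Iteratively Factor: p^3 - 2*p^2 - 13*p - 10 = (p + 2)*(p^2 - 4*p - 5) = (p - 5)*(p + 2)*(p + 1)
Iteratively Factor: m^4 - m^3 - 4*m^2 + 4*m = (m + 2)*(m^3 - 3*m^2 + 2*m) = m*(m + 2)*(m^2 - 3*m + 2) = m*(m - 2)*(m + 2)*(m - 1)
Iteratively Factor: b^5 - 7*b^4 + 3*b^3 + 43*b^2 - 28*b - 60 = (b - 3)*(b^4 - 4*b^3 - 9*b^2 + 16*b + 20) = (b - 5)*(b - 3)*(b^3 + b^2 - 4*b - 4) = (b - 5)*(b - 3)*(b + 1)*(b^2 - 4) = (b - 5)*(b - 3)*(b - 2)*(b + 1)*(b + 2)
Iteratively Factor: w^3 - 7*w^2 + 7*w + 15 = (w - 5)*(w^2 - 2*w - 3) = (w - 5)*(w + 1)*(w - 3)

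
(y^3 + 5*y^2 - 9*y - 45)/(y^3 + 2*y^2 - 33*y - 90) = (y - 3)/(y - 6)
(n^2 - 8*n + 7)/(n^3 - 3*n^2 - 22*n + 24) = (n - 7)/(n^2 - 2*n - 24)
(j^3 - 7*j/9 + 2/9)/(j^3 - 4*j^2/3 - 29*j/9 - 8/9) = (9*j^2 - 9*j + 2)/(9*j^2 - 21*j - 8)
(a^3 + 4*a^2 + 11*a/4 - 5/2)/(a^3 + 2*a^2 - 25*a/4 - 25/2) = (2*a - 1)/(2*a - 5)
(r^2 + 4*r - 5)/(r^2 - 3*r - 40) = (r - 1)/(r - 8)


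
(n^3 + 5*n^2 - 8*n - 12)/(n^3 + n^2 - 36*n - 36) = (n - 2)/(n - 6)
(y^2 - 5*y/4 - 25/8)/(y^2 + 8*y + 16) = (8*y^2 - 10*y - 25)/(8*(y^2 + 8*y + 16))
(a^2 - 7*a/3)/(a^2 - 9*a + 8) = a*(3*a - 7)/(3*(a^2 - 9*a + 8))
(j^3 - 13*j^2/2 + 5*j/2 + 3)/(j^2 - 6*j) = j - 1/2 - 1/(2*j)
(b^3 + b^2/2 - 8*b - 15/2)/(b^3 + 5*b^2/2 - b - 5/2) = (b - 3)/(b - 1)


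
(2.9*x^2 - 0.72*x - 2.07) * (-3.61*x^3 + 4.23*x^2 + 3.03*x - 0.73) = -10.469*x^5 + 14.8662*x^4 + 13.2141*x^3 - 13.0547*x^2 - 5.7465*x + 1.5111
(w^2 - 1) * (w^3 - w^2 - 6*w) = w^5 - w^4 - 7*w^3 + w^2 + 6*w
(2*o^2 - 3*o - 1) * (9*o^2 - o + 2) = 18*o^4 - 29*o^3 - 2*o^2 - 5*o - 2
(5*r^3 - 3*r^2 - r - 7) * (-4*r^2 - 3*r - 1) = -20*r^5 - 3*r^4 + 8*r^3 + 34*r^2 + 22*r + 7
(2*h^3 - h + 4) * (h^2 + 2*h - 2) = 2*h^5 + 4*h^4 - 5*h^3 + 2*h^2 + 10*h - 8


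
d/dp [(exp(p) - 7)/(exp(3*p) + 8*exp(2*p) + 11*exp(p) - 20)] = (-(exp(p) - 7)*(3*exp(2*p) + 16*exp(p) + 11) + exp(3*p) + 8*exp(2*p) + 11*exp(p) - 20)*exp(p)/(exp(3*p) + 8*exp(2*p) + 11*exp(p) - 20)^2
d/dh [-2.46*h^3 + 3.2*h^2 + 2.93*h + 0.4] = -7.38*h^2 + 6.4*h + 2.93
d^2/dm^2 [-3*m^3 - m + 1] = -18*m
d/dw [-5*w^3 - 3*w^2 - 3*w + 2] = -15*w^2 - 6*w - 3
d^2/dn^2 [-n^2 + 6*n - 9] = -2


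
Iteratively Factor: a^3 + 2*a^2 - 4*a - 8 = (a + 2)*(a^2 - 4) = (a + 2)^2*(a - 2)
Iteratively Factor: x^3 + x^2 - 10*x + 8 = (x - 1)*(x^2 + 2*x - 8) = (x - 2)*(x - 1)*(x + 4)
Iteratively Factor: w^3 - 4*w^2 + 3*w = (w - 1)*(w^2 - 3*w) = w*(w - 1)*(w - 3)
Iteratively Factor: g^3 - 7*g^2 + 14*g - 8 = (g - 2)*(g^2 - 5*g + 4) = (g - 4)*(g - 2)*(g - 1)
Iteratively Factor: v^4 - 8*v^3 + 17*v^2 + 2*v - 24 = (v + 1)*(v^3 - 9*v^2 + 26*v - 24) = (v - 4)*(v + 1)*(v^2 - 5*v + 6) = (v - 4)*(v - 3)*(v + 1)*(v - 2)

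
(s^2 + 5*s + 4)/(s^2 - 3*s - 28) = (s + 1)/(s - 7)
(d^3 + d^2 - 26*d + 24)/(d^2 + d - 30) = (d^2 - 5*d + 4)/(d - 5)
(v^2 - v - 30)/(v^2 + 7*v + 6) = (v^2 - v - 30)/(v^2 + 7*v + 6)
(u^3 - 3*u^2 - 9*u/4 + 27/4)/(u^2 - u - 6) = (u^2 - 9/4)/(u + 2)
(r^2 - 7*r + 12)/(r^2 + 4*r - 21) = (r - 4)/(r + 7)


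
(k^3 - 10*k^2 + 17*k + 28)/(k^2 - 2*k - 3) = (k^2 - 11*k + 28)/(k - 3)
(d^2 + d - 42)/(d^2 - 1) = (d^2 + d - 42)/(d^2 - 1)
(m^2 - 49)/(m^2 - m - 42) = (m + 7)/(m + 6)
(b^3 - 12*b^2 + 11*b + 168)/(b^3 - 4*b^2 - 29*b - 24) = (b - 7)/(b + 1)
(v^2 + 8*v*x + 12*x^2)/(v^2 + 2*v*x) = (v + 6*x)/v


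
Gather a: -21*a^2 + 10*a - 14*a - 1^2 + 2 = -21*a^2 - 4*a + 1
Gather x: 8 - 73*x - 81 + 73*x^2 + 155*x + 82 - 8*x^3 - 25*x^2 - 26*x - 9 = -8*x^3 + 48*x^2 + 56*x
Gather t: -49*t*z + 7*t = t*(7 - 49*z)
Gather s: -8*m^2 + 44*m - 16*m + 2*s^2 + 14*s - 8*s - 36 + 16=-8*m^2 + 28*m + 2*s^2 + 6*s - 20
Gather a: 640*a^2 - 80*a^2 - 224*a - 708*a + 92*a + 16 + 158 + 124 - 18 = 560*a^2 - 840*a + 280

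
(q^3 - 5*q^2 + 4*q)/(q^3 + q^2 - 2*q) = (q - 4)/(q + 2)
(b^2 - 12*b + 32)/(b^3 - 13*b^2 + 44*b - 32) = 1/(b - 1)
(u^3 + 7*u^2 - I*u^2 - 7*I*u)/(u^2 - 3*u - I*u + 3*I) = u*(u + 7)/(u - 3)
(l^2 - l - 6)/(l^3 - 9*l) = (l + 2)/(l*(l + 3))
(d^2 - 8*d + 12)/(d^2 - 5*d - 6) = (d - 2)/(d + 1)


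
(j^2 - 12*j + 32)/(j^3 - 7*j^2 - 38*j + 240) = (j - 4)/(j^2 + j - 30)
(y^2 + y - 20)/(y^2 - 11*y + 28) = (y + 5)/(y - 7)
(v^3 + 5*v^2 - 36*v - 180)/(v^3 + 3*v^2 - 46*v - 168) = (v^2 - v - 30)/(v^2 - 3*v - 28)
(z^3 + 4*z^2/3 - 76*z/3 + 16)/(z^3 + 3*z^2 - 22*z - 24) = (z - 2/3)/(z + 1)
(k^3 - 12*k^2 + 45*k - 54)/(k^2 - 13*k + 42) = (k^2 - 6*k + 9)/(k - 7)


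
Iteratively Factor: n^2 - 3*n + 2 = (n - 2)*(n - 1)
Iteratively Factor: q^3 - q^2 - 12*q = (q + 3)*(q^2 - 4*q) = q*(q + 3)*(q - 4)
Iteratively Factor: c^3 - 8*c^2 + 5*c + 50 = (c - 5)*(c^2 - 3*c - 10) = (c - 5)*(c + 2)*(c - 5)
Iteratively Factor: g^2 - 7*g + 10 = (g - 2)*(g - 5)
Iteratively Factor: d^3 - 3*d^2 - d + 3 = (d - 3)*(d^2 - 1) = (d - 3)*(d + 1)*(d - 1)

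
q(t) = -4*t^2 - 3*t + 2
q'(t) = -8*t - 3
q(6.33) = -177.27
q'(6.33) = -53.64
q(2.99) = -42.73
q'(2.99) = -26.92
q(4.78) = -103.73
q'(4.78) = -41.24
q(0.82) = -3.15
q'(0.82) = -9.56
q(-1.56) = -3.05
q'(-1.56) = 9.48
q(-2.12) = -9.62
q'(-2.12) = 13.96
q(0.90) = -3.94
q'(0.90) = -10.20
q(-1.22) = -0.29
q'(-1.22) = 6.76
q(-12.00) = -538.00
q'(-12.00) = 93.00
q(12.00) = -610.00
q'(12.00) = -99.00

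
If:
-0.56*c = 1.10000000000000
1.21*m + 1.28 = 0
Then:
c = -1.96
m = -1.06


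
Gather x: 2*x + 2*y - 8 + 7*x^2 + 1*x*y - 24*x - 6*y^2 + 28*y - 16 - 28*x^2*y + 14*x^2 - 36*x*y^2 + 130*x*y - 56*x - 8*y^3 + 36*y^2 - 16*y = x^2*(21 - 28*y) + x*(-36*y^2 + 131*y - 78) - 8*y^3 + 30*y^2 + 14*y - 24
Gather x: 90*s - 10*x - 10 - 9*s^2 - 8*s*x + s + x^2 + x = -9*s^2 + 91*s + x^2 + x*(-8*s - 9) - 10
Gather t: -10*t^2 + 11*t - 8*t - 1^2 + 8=-10*t^2 + 3*t + 7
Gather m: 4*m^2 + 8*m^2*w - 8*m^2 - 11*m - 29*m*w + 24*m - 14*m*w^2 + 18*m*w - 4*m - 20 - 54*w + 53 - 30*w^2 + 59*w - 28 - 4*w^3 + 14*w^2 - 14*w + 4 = m^2*(8*w - 4) + m*(-14*w^2 - 11*w + 9) - 4*w^3 - 16*w^2 - 9*w + 9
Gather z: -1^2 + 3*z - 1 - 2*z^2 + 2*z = -2*z^2 + 5*z - 2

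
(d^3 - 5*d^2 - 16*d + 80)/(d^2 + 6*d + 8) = (d^2 - 9*d + 20)/(d + 2)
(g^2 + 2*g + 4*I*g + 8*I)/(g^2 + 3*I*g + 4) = (g + 2)/(g - I)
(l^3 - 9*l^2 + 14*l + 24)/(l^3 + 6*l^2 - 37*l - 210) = (l^2 - 3*l - 4)/(l^2 + 12*l + 35)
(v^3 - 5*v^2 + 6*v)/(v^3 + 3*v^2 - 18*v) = (v - 2)/(v + 6)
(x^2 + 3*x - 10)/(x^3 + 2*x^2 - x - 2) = (x^2 + 3*x - 10)/(x^3 + 2*x^2 - x - 2)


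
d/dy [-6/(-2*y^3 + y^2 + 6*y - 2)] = 12*(-3*y^2 + y + 3)/(2*y^3 - y^2 - 6*y + 2)^2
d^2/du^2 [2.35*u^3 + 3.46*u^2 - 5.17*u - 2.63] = 14.1*u + 6.92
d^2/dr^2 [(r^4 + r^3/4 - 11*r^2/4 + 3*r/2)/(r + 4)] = (12*r^4 + 129*r^3 + 396*r^2 + 48*r - 200)/(2*(r^3 + 12*r^2 + 48*r + 64))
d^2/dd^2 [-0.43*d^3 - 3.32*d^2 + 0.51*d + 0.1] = -2.58*d - 6.64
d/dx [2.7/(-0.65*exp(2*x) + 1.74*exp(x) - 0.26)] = (3.51*exp(x) - 4.698)*exp(x)/(0.65*exp(2*x) - 1.74*exp(x) + 0.26)^2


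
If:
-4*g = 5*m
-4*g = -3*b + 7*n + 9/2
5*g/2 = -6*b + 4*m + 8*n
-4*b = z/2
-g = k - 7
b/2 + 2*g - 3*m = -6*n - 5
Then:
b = -944/4067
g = -1800/4067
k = 30269/4067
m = 1440/4067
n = -3981/8134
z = 7552/4067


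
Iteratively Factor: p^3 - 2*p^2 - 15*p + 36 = (p - 3)*(p^2 + p - 12) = (p - 3)*(p + 4)*(p - 3)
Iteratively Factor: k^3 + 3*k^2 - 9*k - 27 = (k - 3)*(k^2 + 6*k + 9) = (k - 3)*(k + 3)*(k + 3)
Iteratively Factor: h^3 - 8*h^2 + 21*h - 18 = (h - 3)*(h^2 - 5*h + 6) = (h - 3)*(h - 2)*(h - 3)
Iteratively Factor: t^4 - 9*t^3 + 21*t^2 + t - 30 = (t - 2)*(t^3 - 7*t^2 + 7*t + 15) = (t - 2)*(t + 1)*(t^2 - 8*t + 15) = (t - 3)*(t - 2)*(t + 1)*(t - 5)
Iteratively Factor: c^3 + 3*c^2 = (c + 3)*(c^2) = c*(c + 3)*(c)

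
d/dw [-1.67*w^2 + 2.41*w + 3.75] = 2.41 - 3.34*w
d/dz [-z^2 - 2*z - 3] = -2*z - 2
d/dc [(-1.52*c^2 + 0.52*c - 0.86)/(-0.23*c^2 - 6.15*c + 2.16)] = (9.4676*c^2 - 6.962*c - 4.1658)/(0.0529*c^4 + 2.829*c^3 + 36.8289*c^2 - 26.568*c + 4.6656)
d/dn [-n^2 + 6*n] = 6 - 2*n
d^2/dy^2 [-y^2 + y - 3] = -2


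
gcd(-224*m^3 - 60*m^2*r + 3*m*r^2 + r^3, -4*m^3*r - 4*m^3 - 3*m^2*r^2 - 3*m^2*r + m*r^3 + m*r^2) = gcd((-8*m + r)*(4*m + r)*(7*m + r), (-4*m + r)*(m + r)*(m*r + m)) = 1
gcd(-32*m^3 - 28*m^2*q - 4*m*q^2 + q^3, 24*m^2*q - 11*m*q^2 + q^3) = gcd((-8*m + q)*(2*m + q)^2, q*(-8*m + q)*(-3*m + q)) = -8*m + q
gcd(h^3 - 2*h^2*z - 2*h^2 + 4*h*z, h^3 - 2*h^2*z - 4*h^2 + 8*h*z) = -h^2 + 2*h*z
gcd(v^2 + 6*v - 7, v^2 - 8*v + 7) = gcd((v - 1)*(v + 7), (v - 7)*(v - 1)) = v - 1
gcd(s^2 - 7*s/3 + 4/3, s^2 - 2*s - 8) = 1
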